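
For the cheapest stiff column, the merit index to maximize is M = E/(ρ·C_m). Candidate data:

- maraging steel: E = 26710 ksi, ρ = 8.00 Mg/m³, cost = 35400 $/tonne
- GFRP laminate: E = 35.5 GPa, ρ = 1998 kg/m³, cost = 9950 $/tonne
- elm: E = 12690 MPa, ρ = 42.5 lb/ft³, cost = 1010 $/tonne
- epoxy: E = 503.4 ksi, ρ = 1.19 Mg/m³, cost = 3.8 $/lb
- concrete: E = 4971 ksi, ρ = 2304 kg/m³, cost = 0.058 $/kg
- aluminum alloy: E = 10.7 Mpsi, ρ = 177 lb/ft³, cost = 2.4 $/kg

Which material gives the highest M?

concrete

Putting every candidate on a common basis:
  maraging steel: E = 184.2 GPa, ρ = 8000 kg/m³, cost = 35.40 $/kg
  GFRP laminate: E = 35.50 GPa, ρ = 1998 kg/m³, cost = 9.950 $/kg
  elm: E = 12.69 GPa, ρ = 680.8 kg/m³, cost = 1.010 $/kg
  epoxy: E = 3.471 GPa, ρ = 1190 kg/m³, cost = 8.377 $/kg
  concrete: E = 34.27 GPa, ρ = 2304 kg/m³, cost = 0.05800 $/kg
  aluminum alloy: E = 73.77 GPa, ρ = 2835 kg/m³, cost = 2.400 $/kg
  concrete: M = 256 MN·m per $
  elm: M = 18.5 MN·m per $
  aluminum alloy: M = 10.8 MN·m per $
  GFRP laminate: M = 1.79 MN·m per $
  maraging steel: M = 0.650 MN·m per $
  epoxy: M = 0.348 MN·m per $
Highest index: concrete.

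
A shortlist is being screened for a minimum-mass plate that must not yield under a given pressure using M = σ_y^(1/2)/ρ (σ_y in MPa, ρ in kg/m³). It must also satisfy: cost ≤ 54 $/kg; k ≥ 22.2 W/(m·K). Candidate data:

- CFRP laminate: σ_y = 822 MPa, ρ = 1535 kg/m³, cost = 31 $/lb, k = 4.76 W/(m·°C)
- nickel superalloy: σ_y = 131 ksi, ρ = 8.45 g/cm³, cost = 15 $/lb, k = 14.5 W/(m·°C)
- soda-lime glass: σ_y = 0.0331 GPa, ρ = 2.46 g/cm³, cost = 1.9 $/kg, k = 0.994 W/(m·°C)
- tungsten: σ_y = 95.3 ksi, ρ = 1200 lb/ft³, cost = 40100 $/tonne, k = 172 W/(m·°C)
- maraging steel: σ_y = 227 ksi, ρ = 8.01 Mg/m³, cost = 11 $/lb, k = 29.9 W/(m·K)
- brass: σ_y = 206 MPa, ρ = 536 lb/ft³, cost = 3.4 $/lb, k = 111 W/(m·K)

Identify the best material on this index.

Screen on constraints: cost ≤ 54 $/kg; k ≥ 22.2 W/(m·K). Survivors: tungsten, maraging steel, brass.
Convert each candidate to consistent units, then evaluate M:
  tungsten: σ_y = 657.1 MPa, ρ = 19220 kg/m³
  maraging steel: σ_y = 1565 MPa, ρ = 8010 kg/m³
  brass: σ_y = 206.0 MPa, ρ = 8586 kg/m³
  maraging steel: M = 4.94×10⁻³
  brass: M = 1.67×10⁻³
  tungsten: M = 1.33×10⁻³
The maximum is for maraging steel.

maraging steel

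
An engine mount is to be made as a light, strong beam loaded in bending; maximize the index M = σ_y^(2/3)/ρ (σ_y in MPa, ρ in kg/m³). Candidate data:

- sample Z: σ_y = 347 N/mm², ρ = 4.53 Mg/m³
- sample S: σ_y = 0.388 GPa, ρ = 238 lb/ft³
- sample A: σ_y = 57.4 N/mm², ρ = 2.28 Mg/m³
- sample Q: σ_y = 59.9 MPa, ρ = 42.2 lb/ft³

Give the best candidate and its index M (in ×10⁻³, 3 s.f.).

sample Q, M = 22.6×10⁻³

Convert each candidate to consistent units, then evaluate M:
  sample Z: σ_y = 347.0 MPa, ρ = 4530 kg/m³
  sample S: σ_y = 388.0 MPa, ρ = 3812 kg/m³
  sample A: σ_y = 57.40 MPa, ρ = 2280 kg/m³
  sample Q: σ_y = 59.90 MPa, ρ = 676.0 kg/m³
  sample Q: M = 22.6×10⁻³
  sample S: M = 14.0×10⁻³
  sample Z: M = 10.9×10⁻³
  sample A: M = 6.53×10⁻³
Sample Q has the largest M.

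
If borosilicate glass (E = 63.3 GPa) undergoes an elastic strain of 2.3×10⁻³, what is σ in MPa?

146 MPa

σ = E·ε = 63300 MPa × 2.3×10⁻³ = 146 MPa.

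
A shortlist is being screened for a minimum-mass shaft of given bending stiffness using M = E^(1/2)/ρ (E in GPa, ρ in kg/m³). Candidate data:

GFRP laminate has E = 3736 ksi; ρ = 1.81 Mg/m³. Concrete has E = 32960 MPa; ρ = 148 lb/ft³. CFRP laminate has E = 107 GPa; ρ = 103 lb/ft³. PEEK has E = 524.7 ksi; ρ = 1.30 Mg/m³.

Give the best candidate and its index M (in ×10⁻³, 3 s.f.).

In SI units:
  GFRP laminate: E = 25.76 GPa, ρ = 1810 kg/m³
  concrete: E = 32.96 GPa, ρ = 2371 kg/m³
  CFRP laminate: E = 107.0 GPa, ρ = 1650 kg/m³
  PEEK: E = 3.618 GPa, ρ = 1300 kg/m³
  CFRP laminate: M = 6.27×10⁻³
  GFRP laminate: M = 2.80×10⁻³
  concrete: M = 2.42×10⁻³
  PEEK: M = 1.46×10⁻³
The maximum is for CFRP laminate.

CFRP laminate, M = 6.27×10⁻³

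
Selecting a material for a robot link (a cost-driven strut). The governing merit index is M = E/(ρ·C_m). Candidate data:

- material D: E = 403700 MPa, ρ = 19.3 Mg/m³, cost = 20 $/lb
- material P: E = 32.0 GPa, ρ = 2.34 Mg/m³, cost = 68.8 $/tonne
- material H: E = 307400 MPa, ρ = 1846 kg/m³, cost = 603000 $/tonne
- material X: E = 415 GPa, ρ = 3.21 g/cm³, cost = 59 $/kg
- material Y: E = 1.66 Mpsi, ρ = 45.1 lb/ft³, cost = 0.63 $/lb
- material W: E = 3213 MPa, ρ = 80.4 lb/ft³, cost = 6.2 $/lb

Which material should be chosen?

material P

Putting every candidate on a common basis:
  material D: E = 403.7 GPa, ρ = 19300 kg/m³, cost = 44.09 $/kg
  material P: E = 32.00 GPa, ρ = 2340 kg/m³, cost = 0.06880 $/kg
  material H: E = 307.4 GPa, ρ = 1846 kg/m³, cost = 603.0 $/kg
  material X: E = 415.0 GPa, ρ = 3210 kg/m³, cost = 59.00 $/kg
  material Y: E = 11.45 GPa, ρ = 722.4 kg/m³, cost = 1.389 $/kg
  material W: E = 3.213 GPa, ρ = 1288 kg/m³, cost = 13.67 $/kg
  material P: M = 199 MN·m per $
  material Y: M = 11.4 MN·m per $
  material X: M = 2.19 MN·m per $
  material D: M = 0.474 MN·m per $
  material H: M = 0.276 MN·m per $
  material W: M = 0.183 MN·m per $
Material P ranks first.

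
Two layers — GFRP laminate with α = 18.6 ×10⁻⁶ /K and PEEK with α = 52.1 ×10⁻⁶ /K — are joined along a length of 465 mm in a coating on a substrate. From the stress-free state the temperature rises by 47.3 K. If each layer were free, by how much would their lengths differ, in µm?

737 µm

Δα = |18.6 − 52.1|×10⁻⁶/K = 33.5×10⁻⁶/K.
ΔL_mismatch = Δα·L·ΔT = 33.5×10⁻⁶ × 465.0 mm × 47.3 K = 737 µm.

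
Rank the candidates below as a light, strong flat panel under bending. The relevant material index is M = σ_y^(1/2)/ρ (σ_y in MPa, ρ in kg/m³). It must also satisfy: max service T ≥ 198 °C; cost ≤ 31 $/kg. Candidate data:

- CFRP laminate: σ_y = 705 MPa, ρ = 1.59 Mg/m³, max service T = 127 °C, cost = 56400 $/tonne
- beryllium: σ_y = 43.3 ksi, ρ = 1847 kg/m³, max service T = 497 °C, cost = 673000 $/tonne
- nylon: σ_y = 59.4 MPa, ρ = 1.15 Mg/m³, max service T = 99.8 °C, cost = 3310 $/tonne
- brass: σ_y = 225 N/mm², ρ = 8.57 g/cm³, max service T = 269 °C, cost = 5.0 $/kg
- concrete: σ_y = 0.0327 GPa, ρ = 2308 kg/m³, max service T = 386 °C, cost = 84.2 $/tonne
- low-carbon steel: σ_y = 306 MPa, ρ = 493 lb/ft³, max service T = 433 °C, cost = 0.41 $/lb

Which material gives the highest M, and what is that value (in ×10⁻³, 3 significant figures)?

Screen on constraints: max service T ≥ 198 °C; cost ≤ 31 $/kg. Survivors: brass, concrete, low-carbon steel.
Convert each candidate to consistent units, then evaluate M:
  brass: σ_y = 225.0 MPa, ρ = 8570 kg/m³
  concrete: σ_y = 32.70 MPa, ρ = 2308 kg/m³
  low-carbon steel: σ_y = 306.0 MPa, ρ = 7897 kg/m³
  concrete: M = 2.48×10⁻³
  low-carbon steel: M = 2.22×10⁻³
  brass: M = 1.75×10⁻³
Concrete has the largest M.

concrete, M = 2.48×10⁻³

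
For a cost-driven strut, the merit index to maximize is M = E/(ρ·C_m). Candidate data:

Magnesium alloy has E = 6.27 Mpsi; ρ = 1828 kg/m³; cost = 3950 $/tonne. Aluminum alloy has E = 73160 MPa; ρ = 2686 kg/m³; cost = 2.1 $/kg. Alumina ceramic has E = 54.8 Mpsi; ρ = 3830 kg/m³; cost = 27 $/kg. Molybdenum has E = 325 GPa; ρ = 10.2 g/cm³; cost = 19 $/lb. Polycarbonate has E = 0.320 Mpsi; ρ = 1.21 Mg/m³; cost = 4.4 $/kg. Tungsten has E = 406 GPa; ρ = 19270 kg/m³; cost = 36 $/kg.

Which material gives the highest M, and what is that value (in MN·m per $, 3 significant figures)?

aluminum alloy, M = 13.0 MN·m per $

Putting every candidate on a common basis:
  magnesium alloy: E = 43.23 GPa, ρ = 1828 kg/m³, cost = 3.950 $/kg
  aluminum alloy: E = 73.16 GPa, ρ = 2686 kg/m³, cost = 2.100 $/kg
  alumina ceramic: E = 377.8 GPa, ρ = 3830 kg/m³, cost = 27.00 $/kg
  molybdenum: E = 325.0 GPa, ρ = 10200 kg/m³, cost = 41.89 $/kg
  polycarbonate: E = 2.206 GPa, ρ = 1210 kg/m³, cost = 4.400 $/kg
  tungsten: E = 406.0 GPa, ρ = 19270 kg/m³, cost = 36.00 $/kg
  aluminum alloy: M = 13.0 MN·m per $
  magnesium alloy: M = 5.99 MN·m per $
  alumina ceramic: M = 3.65 MN·m per $
  molybdenum: M = 0.761 MN·m per $
  tungsten: M = 0.585 MN·m per $
  polycarbonate: M = 0.414 MN·m per $
Aluminum alloy ranks first.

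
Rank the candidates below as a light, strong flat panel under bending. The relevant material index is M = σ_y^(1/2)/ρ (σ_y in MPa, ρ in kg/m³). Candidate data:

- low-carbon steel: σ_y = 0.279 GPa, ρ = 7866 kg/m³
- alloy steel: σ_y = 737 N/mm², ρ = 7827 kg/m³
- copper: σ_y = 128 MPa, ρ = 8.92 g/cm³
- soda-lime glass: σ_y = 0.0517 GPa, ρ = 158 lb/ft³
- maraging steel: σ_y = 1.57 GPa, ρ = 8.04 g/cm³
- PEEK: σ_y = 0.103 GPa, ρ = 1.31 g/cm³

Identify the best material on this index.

Convert each candidate to consistent units, then evaluate M:
  low-carbon steel: σ_y = 279.0 MPa, ρ = 7866 kg/m³
  alloy steel: σ_y = 737.0 MPa, ρ = 7827 kg/m³
  copper: σ_y = 128.0 MPa, ρ = 8920 kg/m³
  soda-lime glass: σ_y = 51.70 MPa, ρ = 2531 kg/m³
  maraging steel: σ_y = 1570 MPa, ρ = 8040 kg/m³
  PEEK: σ_y = 103.0 MPa, ρ = 1310 kg/m³
  PEEK: M = 7.75×10⁻³
  maraging steel: M = 4.93×10⁻³
  alloy steel: M = 3.47×10⁻³
  soda-lime glass: M = 2.84×10⁻³
  low-carbon steel: M = 2.12×10⁻³
  copper: M = 1.27×10⁻³
PEEK ranks first.

PEEK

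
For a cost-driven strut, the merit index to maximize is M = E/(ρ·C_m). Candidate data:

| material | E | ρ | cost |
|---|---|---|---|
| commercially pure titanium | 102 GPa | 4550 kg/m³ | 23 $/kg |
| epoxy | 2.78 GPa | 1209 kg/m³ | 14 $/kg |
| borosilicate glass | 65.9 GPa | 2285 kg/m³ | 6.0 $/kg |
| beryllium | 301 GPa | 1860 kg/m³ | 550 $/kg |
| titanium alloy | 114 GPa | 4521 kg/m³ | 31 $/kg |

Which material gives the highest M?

Evaluate M for each candidate:
  borosilicate glass: M = 4.81 MN·m per $
  commercially pure titanium: M = 0.975 MN·m per $
  titanium alloy: M = 0.813 MN·m per $
  beryllium: M = 0.294 MN·m per $
  epoxy: M = 0.164 MN·m per $
The maximum is for borosilicate glass.

borosilicate glass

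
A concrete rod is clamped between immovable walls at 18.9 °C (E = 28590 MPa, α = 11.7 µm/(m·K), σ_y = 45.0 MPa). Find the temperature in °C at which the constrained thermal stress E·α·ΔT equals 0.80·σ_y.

E = 28590 MPa = 28.59 GPa.
E·α·ΔT = 36.00 MPa ⇒ ΔT = 36.00 / (28.59×10³ × 11.7×10⁻⁶) = 107.6 K.
T = 18.9 + 107.6 = 126.5 °C.

127 °C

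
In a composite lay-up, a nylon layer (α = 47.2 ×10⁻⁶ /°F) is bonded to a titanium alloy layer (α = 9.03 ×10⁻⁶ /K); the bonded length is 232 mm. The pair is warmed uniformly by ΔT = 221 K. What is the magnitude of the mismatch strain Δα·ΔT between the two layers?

0.0168

nylon: α = 47.2×10⁻⁶/°F × 9/5 = 85.0×10⁻⁶/K.
Δα = |85.0 − 9.03|×10⁻⁶/K = 75.9×10⁻⁶/K.
Mismatch strain = Δα·ΔT = 75.9×10⁻⁶ × 221.0 = 0.0168.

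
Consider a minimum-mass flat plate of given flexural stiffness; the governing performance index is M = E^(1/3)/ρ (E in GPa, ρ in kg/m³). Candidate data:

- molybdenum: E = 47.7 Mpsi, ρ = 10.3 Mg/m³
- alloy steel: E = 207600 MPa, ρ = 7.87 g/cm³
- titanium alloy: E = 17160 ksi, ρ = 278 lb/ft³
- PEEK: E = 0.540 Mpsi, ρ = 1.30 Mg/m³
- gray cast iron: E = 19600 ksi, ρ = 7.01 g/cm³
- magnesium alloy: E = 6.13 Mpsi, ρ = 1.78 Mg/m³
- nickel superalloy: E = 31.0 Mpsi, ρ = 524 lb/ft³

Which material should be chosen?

magnesium alloy

In SI units:
  molybdenum: E = 328.9 GPa, ρ = 10300 kg/m³
  alloy steel: E = 207.6 GPa, ρ = 7870 kg/m³
  titanium alloy: E = 118.3 GPa, ρ = 4453 kg/m³
  PEEK: E = 3.723 GPa, ρ = 1300 kg/m³
  gray cast iron: E = 135.1 GPa, ρ = 7010 kg/m³
  magnesium alloy: E = 42.26 GPa, ρ = 1780 kg/m³
  nickel superalloy: E = 213.7 GPa, ρ = 8394 kg/m³
  magnesium alloy: M = 1.96×10⁻³
  PEEK: M = 1.19×10⁻³
  titanium alloy: M = 1.10×10⁻³
  alloy steel: M = 0.752×10⁻³
  gray cast iron: M = 0.732×10⁻³
  nickel superalloy: M = 0.712×10⁻³
  molybdenum: M = 0.670×10⁻³
Magnesium alloy has the largest M.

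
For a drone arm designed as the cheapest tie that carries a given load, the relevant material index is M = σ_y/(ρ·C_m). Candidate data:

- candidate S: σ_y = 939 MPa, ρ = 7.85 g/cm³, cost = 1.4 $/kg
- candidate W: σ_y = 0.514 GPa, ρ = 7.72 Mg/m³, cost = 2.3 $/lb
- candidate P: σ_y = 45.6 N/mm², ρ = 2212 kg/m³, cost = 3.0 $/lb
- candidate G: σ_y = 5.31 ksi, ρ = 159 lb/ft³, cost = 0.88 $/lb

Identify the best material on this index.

Putting every candidate on a common basis:
  candidate S: σ_y = 939.0 MPa, ρ = 7850 kg/m³, cost = 1.400 $/kg
  candidate W: σ_y = 514.0 MPa, ρ = 7720 kg/m³, cost = 5.071 $/kg
  candidate P: σ_y = 45.60 MPa, ρ = 2212 kg/m³, cost = 6.614 $/kg
  candidate G: σ_y = 36.61 MPa, ρ = 2547 kg/m³, cost = 1.940 $/kg
  candidate S: M = 85.4 kN·m per $
  candidate W: M = 13.1 kN·m per $
  candidate G: M = 7.41 kN·m per $
  candidate P: M = 3.12 kN·m per $
The maximum is for candidate S.

candidate S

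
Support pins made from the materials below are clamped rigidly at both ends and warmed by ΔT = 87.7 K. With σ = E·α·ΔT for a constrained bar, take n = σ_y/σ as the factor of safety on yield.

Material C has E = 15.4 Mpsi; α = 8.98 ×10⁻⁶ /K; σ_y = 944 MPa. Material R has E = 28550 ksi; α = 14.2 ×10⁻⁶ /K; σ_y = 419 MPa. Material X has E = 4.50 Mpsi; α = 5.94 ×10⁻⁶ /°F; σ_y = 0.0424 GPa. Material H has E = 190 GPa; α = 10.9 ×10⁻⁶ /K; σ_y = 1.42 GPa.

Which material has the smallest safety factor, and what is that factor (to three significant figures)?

material X, n = 1.46

Per material, after unit conversion:
  material C: E = 106.2, α = 8.98, σ_y = 944.0 → σ = 83.6 MPa, n = 11.3
  material R: E = 196.8, α = 14.2, σ_y = 419.0 → σ = 245 MPa, n = 1.71
  material X: E = 31.03, α = 10.7, σ_y = 42.40 → σ = 29.1 MPa, n = 1.46
  material H: E = 190.0, α = 10.9, σ_y = 1420 → σ = 182 MPa, n = 7.82
Smallest n: material X with n = 1.46.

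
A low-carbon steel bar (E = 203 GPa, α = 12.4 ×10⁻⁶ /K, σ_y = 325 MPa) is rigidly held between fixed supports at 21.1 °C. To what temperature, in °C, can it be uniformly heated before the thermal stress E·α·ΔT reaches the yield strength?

E·α·ΔT = 325.0 MPa ⇒ ΔT = 325.0 / (203.0×10³ × 12.4×10⁻⁶) = 129.1 K.
T = 21.1 + 129.1 = 150.2 °C.

150 °C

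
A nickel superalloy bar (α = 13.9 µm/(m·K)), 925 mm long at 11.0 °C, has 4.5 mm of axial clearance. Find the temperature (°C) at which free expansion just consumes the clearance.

α·L₀·ΔT = 4.5 mm ⇒ ΔT = 4.5 / (13.9×10⁻⁶ × 925.0) = 350.0 K.
T = 11.0 + 350.0 = 361.0 °C.

361 °C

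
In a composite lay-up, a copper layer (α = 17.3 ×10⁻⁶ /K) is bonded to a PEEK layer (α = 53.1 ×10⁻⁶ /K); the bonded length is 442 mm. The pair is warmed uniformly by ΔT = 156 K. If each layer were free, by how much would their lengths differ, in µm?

2470 µm

Δα = |17.3 − 53.1|×10⁻⁶/K = 35.8×10⁻⁶/K.
ΔL_mismatch = Δα·L·ΔT = 35.8×10⁻⁶ × 442.0 mm × 156.0 K = 2470 µm.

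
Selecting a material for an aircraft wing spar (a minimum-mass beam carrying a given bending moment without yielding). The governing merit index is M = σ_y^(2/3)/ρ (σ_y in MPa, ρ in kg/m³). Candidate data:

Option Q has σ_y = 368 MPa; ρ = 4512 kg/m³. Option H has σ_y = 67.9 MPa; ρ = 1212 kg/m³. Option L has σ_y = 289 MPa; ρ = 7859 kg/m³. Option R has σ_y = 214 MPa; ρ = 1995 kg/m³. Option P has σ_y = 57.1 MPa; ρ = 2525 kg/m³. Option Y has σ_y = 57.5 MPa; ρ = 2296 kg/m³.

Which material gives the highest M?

option R

Computing M directly (units already consistent):
  option R: M = 17.9×10⁻³
  option H: M = 13.7×10⁻³
  option Q: M = 11.4×10⁻³
  option Y: M = 6.49×10⁻³
  option P: M = 5.87×10⁻³
  option L: M = 5.56×10⁻³
Option R has the largest M.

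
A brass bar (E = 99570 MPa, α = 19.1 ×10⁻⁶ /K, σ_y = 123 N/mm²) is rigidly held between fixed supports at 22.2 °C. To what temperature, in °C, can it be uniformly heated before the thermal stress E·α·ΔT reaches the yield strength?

86.9 °C

E = 99570 MPa = 99.57 GPa.
σ_y = 123 N/mm² = 123.0 MPa.
E·α·ΔT = 123.0 MPa ⇒ ΔT = 123.0 / (99.57×10³ × 19.1×10⁻⁶) = 64.68 K.
T = 22.2 + 64.68 = 86.88 °C.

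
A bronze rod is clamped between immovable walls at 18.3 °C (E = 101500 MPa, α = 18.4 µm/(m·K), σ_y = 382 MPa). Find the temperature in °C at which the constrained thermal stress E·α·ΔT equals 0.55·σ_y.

131 °C

E = 101500 MPa = 101.5 GPa.
E·α·ΔT = 210.1 MPa ⇒ ΔT = 210.1 / (101.5×10³ × 18.4×10⁻⁶) = 112.5 K.
T = 18.3 + 112.5 = 130.8 °C.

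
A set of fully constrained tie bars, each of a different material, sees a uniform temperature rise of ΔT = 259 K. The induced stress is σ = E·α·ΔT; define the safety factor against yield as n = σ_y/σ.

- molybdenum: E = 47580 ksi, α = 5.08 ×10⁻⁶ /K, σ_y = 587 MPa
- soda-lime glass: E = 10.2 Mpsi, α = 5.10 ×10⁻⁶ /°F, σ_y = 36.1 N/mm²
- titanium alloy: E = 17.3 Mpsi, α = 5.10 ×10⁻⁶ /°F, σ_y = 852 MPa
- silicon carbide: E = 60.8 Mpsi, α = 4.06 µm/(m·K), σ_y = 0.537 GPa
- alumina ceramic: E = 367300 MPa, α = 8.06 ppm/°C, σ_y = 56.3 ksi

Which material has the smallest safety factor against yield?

With everything in SI (GPa, ×10⁻⁶/K, MPa):
  molybdenum: E = 328.1, α = 5.08, σ_y = 587.0 → σ = 432 MPa, n = 1.36
  soda-lime glass: E = 70.33, α = 9.18, σ_y = 36.10 → σ = 167 MPa, n = 0.216
  titanium alloy: E = 119.3, α = 9.18, σ_y = 852.0 → σ = 284 MPa, n = 3.00
  silicon carbide: E = 419.2, α = 4.06, σ_y = 537.0 → σ = 441 MPa, n = 1.22
  alumina ceramic: E = 367.3, α = 8.06, σ_y = 388.2 → σ = 767 MPa, n = 0.506
Smallest n: soda-lime glass with n = 0.216.

soda-lime glass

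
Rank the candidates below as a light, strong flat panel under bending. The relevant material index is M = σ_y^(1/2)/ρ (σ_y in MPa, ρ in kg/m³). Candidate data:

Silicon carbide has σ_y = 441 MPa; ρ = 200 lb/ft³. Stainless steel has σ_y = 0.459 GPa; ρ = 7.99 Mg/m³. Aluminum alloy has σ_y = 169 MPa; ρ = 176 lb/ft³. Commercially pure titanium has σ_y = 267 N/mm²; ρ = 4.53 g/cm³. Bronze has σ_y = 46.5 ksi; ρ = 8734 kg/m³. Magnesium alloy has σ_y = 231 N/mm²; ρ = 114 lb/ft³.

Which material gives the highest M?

Putting every candidate on a common basis:
  silicon carbide: σ_y = 441.0 MPa, ρ = 3204 kg/m³
  stainless steel: σ_y = 459.0 MPa, ρ = 7990 kg/m³
  aluminum alloy: σ_y = 169.0 MPa, ρ = 2819 kg/m³
  commercially pure titanium: σ_y = 267.0 MPa, ρ = 4530 kg/m³
  bronze: σ_y = 320.6 MPa, ρ = 8734 kg/m³
  magnesium alloy: σ_y = 231.0 MPa, ρ = 1826 kg/m³
  magnesium alloy: M = 8.32×10⁻³
  silicon carbide: M = 6.55×10⁻³
  aluminum alloy: M = 4.61×10⁻³
  commercially pure titanium: M = 3.61×10⁻³
  stainless steel: M = 2.68×10⁻³
  bronze: M = 2.05×10⁻³
The maximum is for magnesium alloy.

magnesium alloy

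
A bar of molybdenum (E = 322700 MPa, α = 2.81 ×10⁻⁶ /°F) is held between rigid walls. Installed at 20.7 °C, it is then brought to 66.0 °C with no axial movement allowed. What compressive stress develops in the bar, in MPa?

73.9 MPa

E = 322700 MPa = 322.7 GPa.
α = 2.81×10⁻⁶/°F × 9/5 = 5.06×10⁻⁶/K.
ΔT = 45.30 K. Constrained thermal stress σ = E·α·ΔT = 322.7×10³ MPa × 5.06×10⁻⁶ × 45.30 = 73.9 MPa (compressive).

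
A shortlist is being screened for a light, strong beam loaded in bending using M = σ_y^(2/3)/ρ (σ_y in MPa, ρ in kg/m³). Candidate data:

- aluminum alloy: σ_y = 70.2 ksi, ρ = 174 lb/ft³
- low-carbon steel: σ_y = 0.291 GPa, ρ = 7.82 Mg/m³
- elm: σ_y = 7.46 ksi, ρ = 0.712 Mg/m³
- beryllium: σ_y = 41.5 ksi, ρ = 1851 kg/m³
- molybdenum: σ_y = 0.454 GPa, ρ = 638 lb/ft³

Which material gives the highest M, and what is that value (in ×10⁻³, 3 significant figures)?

beryllium, M = 23.5×10⁻³

Putting every candidate on a common basis:
  aluminum alloy: σ_y = 484.0 MPa, ρ = 2787 kg/m³
  low-carbon steel: σ_y = 291.0 MPa, ρ = 7820 kg/m³
  elm: σ_y = 51.43 MPa, ρ = 712.0 kg/m³
  beryllium: σ_y = 286.1 MPa, ρ = 1851 kg/m³
  molybdenum: σ_y = 454.0 MPa, ρ = 10220 kg/m³
  beryllium: M = 23.5×10⁻³
  aluminum alloy: M = 22.1×10⁻³
  elm: M = 19.4×10⁻³
  molybdenum: M = 5.78×10⁻³
  low-carbon steel: M = 5.62×10⁻³
Beryllium ranks first.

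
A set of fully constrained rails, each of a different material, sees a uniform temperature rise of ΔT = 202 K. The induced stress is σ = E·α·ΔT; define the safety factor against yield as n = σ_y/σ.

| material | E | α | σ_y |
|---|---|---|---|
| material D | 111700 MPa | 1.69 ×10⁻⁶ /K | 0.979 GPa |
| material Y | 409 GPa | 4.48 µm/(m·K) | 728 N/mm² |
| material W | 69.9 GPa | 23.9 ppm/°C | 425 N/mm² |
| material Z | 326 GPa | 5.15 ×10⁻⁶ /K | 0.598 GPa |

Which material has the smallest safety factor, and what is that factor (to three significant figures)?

material W, n = 1.26

Per material, after unit conversion:
  material D: E = 111.7, α = 1.69, σ_y = 979.0 → σ = 38.1 MPa, n = 25.7
  material Y: E = 409.0, α = 4.48, σ_y = 728.0 → σ = 370 MPa, n = 1.97
  material W: E = 69.90, α = 23.9, σ_y = 425.0 → σ = 337 MPa, n = 1.26
  material Z: E = 326.0, α = 5.15, σ_y = 598.0 → σ = 339 MPa, n = 1.76
Smallest n: material W with n = 1.26.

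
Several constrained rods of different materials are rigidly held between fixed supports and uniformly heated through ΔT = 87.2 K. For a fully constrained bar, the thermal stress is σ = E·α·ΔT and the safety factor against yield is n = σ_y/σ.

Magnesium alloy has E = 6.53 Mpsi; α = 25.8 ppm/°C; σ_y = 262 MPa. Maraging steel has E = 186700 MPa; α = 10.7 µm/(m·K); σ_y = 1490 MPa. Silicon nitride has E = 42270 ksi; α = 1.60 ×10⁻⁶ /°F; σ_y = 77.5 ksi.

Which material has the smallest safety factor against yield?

magnesium alloy

Converting E to GPa, α to ×10⁻⁶/K, σ_y to MPa, then σ and n for each:
  magnesium alloy: E = 45.02, α = 25.8, σ_y = 262.0 → σ = 101 MPa, n = 2.59
  maraging steel: E = 186.7, α = 10.7, σ_y = 1490 → σ = 174 MPa, n = 8.55
  silicon nitride: E = 291.4, α = 2.88, σ_y = 534.3 → σ = 73.2 MPa, n = 7.30
Smallest n: magnesium alloy with n = 2.59.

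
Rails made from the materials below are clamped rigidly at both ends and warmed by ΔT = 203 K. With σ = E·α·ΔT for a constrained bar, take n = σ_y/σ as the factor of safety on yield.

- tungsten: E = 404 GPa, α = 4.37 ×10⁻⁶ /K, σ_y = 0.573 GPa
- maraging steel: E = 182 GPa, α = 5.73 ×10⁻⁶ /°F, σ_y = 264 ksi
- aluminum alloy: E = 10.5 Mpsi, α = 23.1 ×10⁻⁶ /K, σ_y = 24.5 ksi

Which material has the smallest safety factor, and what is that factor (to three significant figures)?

aluminum alloy, n = 0.498

In consistent units (E in GPa, α in ×10⁻⁶/K, σ_y in MPa):
  tungsten: E = 404.0, α = 4.37, σ_y = 573.0 → σ = 358 MPa, n = 1.60
  maraging steel: E = 182.0, α = 10.3, σ_y = 1820 → σ = 381 MPa, n = 4.78
  aluminum alloy: E = 72.39, α = 23.1, σ_y = 168.9 → σ = 339 MPa, n = 0.498
Aluminum alloy has the lowest safety factor, n = 0.498.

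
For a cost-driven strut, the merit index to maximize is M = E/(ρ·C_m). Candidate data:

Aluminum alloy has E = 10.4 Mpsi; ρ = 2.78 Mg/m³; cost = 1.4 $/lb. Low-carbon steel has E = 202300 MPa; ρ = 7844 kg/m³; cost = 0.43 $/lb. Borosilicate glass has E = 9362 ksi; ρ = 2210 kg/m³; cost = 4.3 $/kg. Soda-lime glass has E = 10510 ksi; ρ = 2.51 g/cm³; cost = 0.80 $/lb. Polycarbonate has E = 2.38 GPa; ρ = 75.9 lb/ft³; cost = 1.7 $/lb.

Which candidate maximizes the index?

After converting to SI:
  aluminum alloy: E = 71.71 GPa, ρ = 2780 kg/m³, cost = 3.086 $/kg
  low-carbon steel: E = 202.3 GPa, ρ = 7844 kg/m³, cost = 0.9480 $/kg
  borosilicate glass: E = 64.55 GPa, ρ = 2210 kg/m³, cost = 4.300 $/kg
  soda-lime glass: E = 72.46 GPa, ρ = 2510 kg/m³, cost = 1.764 $/kg
  polycarbonate: E = 2.380 GPa, ρ = 1216 kg/m³, cost = 3.748 $/kg
  low-carbon steel: M = 27.2 MN·m per $
  soda-lime glass: M = 16.4 MN·m per $
  aluminum alloy: M = 8.36 MN·m per $
  borosilicate glass: M = 6.79 MN·m per $
  polycarbonate: M = 0.522 MN·m per $
Low-carbon steel ranks first.

low-carbon steel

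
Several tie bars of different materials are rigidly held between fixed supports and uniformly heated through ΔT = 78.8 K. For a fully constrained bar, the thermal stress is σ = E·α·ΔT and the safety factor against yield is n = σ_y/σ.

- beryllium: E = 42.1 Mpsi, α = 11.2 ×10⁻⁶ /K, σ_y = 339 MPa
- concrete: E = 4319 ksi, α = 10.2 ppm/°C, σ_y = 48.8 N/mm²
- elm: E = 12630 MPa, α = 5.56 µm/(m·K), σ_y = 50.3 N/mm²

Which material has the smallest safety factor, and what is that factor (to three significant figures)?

beryllium, n = 1.32

Per material, after unit conversion:
  beryllium: E = 290.3, α = 11.2, σ_y = 339.0 → σ = 256 MPa, n = 1.32
  concrete: E = 29.78, α = 10.2, σ_y = 48.80 → σ = 23.9 MPa, n = 2.04
  elm: E = 12.63, α = 5.56, σ_y = 50.30 → σ = 5.53 MPa, n = 9.09
The minimum is beryllium at n = 1.32.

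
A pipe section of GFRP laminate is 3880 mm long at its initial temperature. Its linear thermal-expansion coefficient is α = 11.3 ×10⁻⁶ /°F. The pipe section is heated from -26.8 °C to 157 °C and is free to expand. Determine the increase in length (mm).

Convert α: 11.3×10⁻⁶/°F × (9/5) = 20.3×10⁻⁶/K.
ΔT = 157 − (-26.8) = 183.8 K.
ΔL = α·L₀·ΔT = 20.3×10⁻⁶ × 3880 mm × 183.8 K = 14.5 mm.

14.5 mm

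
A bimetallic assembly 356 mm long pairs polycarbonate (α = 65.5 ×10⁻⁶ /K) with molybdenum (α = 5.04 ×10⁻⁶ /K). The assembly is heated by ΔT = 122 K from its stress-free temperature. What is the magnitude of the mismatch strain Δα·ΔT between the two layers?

7.38×10⁻³

Δα = |65.5 − 5.04|×10⁻⁶/K = 60.5×10⁻⁶/K.
Mismatch strain = Δα·ΔT = 60.5×10⁻⁶ × 122.0 = 7.38×10⁻³.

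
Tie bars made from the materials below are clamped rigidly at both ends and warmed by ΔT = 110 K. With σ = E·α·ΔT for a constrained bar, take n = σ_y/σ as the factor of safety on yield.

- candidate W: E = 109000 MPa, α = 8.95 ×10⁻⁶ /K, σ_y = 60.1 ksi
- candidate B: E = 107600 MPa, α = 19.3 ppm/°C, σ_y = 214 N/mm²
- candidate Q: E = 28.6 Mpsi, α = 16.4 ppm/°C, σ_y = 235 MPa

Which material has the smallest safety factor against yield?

candidate Q

Converting E to GPa, α to ×10⁻⁶/K, σ_y to MPa, then σ and n for each:
  candidate W: E = 109.0, α = 8.95, σ_y = 414.4 → σ = 107 MPa, n = 3.86
  candidate B: E = 107.6, α = 19.3, σ_y = 214.0 → σ = 228 MPa, n = 0.937
  candidate Q: E = 197.2, α = 16.4, σ_y = 235.0 → σ = 356 MPa, n = 0.661
The minimum is candidate Q at n = 0.661.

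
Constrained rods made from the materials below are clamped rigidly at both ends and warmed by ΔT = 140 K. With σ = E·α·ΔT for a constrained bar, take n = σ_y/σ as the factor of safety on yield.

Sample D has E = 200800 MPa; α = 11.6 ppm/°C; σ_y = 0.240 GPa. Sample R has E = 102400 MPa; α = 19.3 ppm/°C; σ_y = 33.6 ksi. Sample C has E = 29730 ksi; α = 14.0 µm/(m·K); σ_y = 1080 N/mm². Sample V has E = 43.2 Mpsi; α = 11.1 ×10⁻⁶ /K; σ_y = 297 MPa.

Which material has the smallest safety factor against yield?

sample V

Converting E to GPa, α to ×10⁻⁶/K, σ_y to MPa, then σ and n for each:
  sample D: E = 200.8, α = 11.6, σ_y = 240.0 → σ = 326 MPa, n = 0.736
  sample R: E = 102.4, α = 19.3, σ_y = 231.7 → σ = 277 MPa, n = 0.837
  sample C: E = 205.0, α = 14.0, σ_y = 1080 → σ = 402 MPa, n = 2.69
  sample V: E = 297.9, α = 11.1, σ_y = 297.0 → σ = 463 MPa, n = 0.642
Sample V has the lowest safety factor, n = 0.642.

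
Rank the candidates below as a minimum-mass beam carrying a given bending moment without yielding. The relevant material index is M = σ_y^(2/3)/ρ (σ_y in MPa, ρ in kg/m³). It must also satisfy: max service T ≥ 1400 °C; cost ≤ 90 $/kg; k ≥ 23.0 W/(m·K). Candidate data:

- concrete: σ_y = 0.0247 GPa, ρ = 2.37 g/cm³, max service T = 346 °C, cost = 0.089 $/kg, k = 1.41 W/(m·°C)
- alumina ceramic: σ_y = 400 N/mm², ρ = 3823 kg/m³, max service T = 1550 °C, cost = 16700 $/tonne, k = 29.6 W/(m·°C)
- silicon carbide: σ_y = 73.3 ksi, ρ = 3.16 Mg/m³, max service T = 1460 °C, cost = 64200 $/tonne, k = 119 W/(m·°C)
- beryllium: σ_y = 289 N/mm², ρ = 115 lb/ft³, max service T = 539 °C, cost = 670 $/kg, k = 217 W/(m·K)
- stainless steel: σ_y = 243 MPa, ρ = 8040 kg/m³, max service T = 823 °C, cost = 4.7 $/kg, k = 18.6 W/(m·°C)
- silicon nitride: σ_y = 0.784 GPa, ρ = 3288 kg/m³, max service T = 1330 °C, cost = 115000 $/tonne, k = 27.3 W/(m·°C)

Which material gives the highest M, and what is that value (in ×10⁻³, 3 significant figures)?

Screen on constraints: max service T ≥ 1400 °C; cost ≤ 90 $/kg; k ≥ 23.0 W/(m·K). Survivors: alumina ceramic, silicon carbide.
After converting to SI:
  alumina ceramic: σ_y = 400.0 MPa, ρ = 3823 kg/m³
  silicon carbide: σ_y = 505.4 MPa, ρ = 3160 kg/m³
  silicon carbide: M = 20.1×10⁻³
  alumina ceramic: M = 14.2×10⁻³
Highest index: silicon carbide.

silicon carbide, M = 20.1×10⁻³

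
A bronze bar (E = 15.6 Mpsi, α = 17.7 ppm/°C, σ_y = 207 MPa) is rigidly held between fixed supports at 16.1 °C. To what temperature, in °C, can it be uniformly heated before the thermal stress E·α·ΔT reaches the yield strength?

E = 15.6 Mpsi = 107.6 GPa.
E·α·ΔT = 207.0 MPa ⇒ ΔT = 207.0 / (107.6×10³ × 17.7×10⁻⁶) = 108.7 K.
T = 16.1 + 108.7 = 124.8 °C.

125 °C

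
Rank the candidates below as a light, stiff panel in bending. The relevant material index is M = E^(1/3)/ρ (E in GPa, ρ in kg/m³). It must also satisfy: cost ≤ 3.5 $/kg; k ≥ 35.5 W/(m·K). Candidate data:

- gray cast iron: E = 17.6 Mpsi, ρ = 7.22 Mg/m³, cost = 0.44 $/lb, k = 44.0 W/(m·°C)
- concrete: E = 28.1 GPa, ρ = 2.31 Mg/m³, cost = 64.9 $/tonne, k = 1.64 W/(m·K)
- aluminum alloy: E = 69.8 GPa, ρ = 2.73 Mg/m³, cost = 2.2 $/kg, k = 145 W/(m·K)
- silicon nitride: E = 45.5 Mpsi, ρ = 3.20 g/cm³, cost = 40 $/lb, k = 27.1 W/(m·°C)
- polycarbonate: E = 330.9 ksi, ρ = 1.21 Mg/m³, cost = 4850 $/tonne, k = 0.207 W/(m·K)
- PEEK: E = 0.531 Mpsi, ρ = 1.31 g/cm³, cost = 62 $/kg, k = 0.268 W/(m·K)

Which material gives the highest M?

aluminum alloy

Screen on constraints: cost ≤ 3.5 $/kg; k ≥ 35.5 W/(m·K). Survivors: gray cast iron, aluminum alloy.
In SI units:
  gray cast iron: E = 121.3 GPa, ρ = 7220 kg/m³
  aluminum alloy: E = 69.80 GPa, ρ = 2730 kg/m³
  aluminum alloy: M = 1.51×10⁻³
  gray cast iron: M = 0.686×10⁻³
Aluminum alloy ranks first.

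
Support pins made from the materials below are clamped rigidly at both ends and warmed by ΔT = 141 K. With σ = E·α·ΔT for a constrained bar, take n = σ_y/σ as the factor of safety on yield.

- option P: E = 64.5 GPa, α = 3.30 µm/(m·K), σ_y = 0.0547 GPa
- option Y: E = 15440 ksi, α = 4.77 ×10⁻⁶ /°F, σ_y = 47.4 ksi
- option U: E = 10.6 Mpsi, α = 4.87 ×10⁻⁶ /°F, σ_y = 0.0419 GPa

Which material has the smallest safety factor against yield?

With everything in SI (GPa, ×10⁻⁶/K, MPa):
  option P: E = 64.50, α = 3.30, σ_y = 54.70 → σ = 30.0 MPa, n = 1.82
  option Y: E = 106.5, α = 8.59, σ_y = 326.8 → σ = 129 MPa, n = 2.54
  option U: E = 73.08, α = 8.77, σ_y = 41.90 → σ = 90.3 MPa, n = 0.464
Option U has the lowest safety factor, n = 0.464.

option U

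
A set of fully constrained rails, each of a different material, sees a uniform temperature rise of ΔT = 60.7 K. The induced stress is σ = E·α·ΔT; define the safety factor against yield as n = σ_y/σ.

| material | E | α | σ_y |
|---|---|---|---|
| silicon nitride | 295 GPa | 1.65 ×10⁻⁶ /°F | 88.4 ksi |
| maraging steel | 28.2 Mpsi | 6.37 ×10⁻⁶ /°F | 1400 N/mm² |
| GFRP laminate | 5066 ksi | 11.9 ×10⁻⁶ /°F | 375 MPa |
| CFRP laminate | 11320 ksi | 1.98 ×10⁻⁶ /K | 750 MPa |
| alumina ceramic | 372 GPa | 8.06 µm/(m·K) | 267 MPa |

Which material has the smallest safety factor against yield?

alumina ceramic

In consistent units (E in GPa, α in ×10⁻⁶/K, σ_y in MPa):
  silicon nitride: E = 295.0, α = 2.97, σ_y = 609.5 → σ = 53.2 MPa, n = 11.5
  maraging steel: E = 194.4, α = 11.5, σ_y = 1400 → σ = 135 MPa, n = 10.3
  GFRP laminate: E = 34.93, α = 21.4, σ_y = 375.0 → σ = 45.4 MPa, n = 8.26
  CFRP laminate: E = 78.05, α = 1.98, σ_y = 750.0 → σ = 9.38 MPa, n = 80.0
  alumina ceramic: E = 372.0, α = 8.06, σ_y = 267.0 → σ = 182 MPa, n = 1.47
Smallest n: alumina ceramic with n = 1.47.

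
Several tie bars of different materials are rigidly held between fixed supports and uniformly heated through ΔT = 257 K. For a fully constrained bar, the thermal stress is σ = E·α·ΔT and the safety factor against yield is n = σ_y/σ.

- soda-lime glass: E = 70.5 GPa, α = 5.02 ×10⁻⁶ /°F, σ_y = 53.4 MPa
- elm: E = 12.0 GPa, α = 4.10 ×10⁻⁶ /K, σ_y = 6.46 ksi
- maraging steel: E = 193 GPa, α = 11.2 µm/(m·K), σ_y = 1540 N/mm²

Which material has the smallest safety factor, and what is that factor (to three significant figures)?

Converting E to GPa, α to ×10⁻⁶/K, σ_y to MPa, then σ and n for each:
  soda-lime glass: E = 70.50, α = 9.04, σ_y = 53.40 → σ = 164 MPa, n = 0.326
  elm: E = 12.00, α = 4.10, σ_y = 44.54 → σ = 12.6 MPa, n = 3.52
  maraging steel: E = 193.0, α = 11.2, σ_y = 1540 → σ = 556 MPa, n = 2.77
The minimum is soda-lime glass at n = 0.326.

soda-lime glass, n = 0.326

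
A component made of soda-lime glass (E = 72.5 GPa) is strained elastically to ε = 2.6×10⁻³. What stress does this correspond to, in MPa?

σ = E·ε = 72500 MPa × 2.6×10⁻³ = 188 MPa.

188 MPa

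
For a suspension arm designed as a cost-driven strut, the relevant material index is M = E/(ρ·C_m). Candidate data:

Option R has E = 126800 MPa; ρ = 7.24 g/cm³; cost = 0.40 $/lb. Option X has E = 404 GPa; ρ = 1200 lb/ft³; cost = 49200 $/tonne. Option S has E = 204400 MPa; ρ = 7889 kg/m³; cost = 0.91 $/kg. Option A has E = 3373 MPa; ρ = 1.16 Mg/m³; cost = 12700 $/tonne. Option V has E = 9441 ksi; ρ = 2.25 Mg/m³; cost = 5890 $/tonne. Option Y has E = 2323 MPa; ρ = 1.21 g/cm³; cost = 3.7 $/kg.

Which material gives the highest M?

option S

Convert each candidate to consistent units, then evaluate M:
  option R: E = 126.8 GPa, ρ = 7240 kg/m³, cost = 0.8818 $/kg
  option X: E = 404.0 GPa, ρ = 19220 kg/m³, cost = 49.20 $/kg
  option S: E = 204.4 GPa, ρ = 7889 kg/m³, cost = 0.9100 $/kg
  option A: E = 3.373 GPa, ρ = 1160 kg/m³, cost = 12.70 $/kg
  option V: E = 65.09 GPa, ρ = 2250 kg/m³, cost = 5.890 $/kg
  option Y: E = 2.323 GPa, ρ = 1210 kg/m³, cost = 3.700 $/kg
  option S: M = 28.5 MN·m per $
  option R: M = 19.9 MN·m per $
  option V: M = 4.91 MN·m per $
  option Y: M = 0.519 MN·m per $
  option X: M = 0.427 MN·m per $
  option A: M = 0.229 MN·m per $
Option S ranks first.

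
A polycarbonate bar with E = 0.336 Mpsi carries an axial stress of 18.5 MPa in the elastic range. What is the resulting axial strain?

E = 0.336 Mpsi = 2.317 GPa = 2317 MPa.
ε = σ/E = 18.5 / 2317 = 7.99×10⁻³.

7.99×10⁻³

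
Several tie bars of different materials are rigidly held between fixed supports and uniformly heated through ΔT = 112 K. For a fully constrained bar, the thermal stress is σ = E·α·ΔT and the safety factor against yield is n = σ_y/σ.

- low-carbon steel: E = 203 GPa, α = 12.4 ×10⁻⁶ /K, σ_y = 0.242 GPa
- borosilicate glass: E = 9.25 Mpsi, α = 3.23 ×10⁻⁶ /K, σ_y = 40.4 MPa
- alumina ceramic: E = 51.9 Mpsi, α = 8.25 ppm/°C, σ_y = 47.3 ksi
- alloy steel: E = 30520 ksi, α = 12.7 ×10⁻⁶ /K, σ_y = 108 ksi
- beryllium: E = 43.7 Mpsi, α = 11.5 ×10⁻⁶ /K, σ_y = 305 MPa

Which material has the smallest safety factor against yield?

Converting E to GPa, α to ×10⁻⁶/K, σ_y to MPa, then σ and n for each:
  low-carbon steel: E = 203.0, α = 12.4, σ_y = 242.0 → σ = 282 MPa, n = 0.858
  borosilicate glass: E = 63.78, α = 3.23, σ_y = 40.40 → σ = 23.1 MPa, n = 1.75
  alumina ceramic: E = 357.8, α = 8.25, σ_y = 326.1 → σ = 331 MPa, n = 0.986
  alloy steel: E = 210.4, α = 12.7, σ_y = 744.6 → σ = 299 MPa, n = 2.49
  beryllium: E = 301.3, α = 11.5, σ_y = 305.0 → σ = 388 MPa, n = 0.786
Beryllium has the lowest safety factor, n = 0.786.

beryllium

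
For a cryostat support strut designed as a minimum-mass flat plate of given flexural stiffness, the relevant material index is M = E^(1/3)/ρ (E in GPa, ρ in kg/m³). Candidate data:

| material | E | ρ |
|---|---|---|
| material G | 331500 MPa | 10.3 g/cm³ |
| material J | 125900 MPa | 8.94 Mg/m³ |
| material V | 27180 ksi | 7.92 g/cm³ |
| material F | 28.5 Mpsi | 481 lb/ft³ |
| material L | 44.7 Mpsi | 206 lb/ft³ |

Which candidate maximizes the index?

In SI units:
  material G: E = 331.5 GPa, ρ = 10300 kg/m³
  material J: E = 125.9 GPa, ρ = 8940 kg/m³
  material V: E = 187.4 GPa, ρ = 7920 kg/m³
  material F: E = 196.5 GPa, ρ = 7705 kg/m³
  material L: E = 308.2 GPa, ρ = 3300 kg/m³
  material L: M = 2.05×10⁻³
  material F: M = 0.755×10⁻³
  material V: M = 0.723×10⁻³
  material G: M = 0.672×10⁻³
  material J: M = 0.561×10⁻³
Material L has the largest M.

material L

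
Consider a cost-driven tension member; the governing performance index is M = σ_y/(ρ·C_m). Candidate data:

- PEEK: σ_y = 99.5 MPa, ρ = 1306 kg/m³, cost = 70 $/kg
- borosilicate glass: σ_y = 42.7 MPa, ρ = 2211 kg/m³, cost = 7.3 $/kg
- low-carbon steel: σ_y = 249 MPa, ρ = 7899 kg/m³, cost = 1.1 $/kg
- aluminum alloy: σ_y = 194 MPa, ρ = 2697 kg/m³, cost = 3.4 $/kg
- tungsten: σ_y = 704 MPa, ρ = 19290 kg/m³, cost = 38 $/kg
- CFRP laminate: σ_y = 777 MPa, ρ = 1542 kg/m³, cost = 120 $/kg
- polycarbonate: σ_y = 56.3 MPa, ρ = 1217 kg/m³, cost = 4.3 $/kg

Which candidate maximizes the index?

low-carbon steel

Computing M directly (units already consistent):
  low-carbon steel: M = 28.7 kN·m per $
  aluminum alloy: M = 21.2 kN·m per $
  polycarbonate: M = 10.8 kN·m per $
  CFRP laminate: M = 4.20 kN·m per $
  borosilicate glass: M = 2.65 kN·m per $
  PEEK: M = 1.09 kN·m per $
  tungsten: M = 0.960 kN·m per $
Highest index: low-carbon steel.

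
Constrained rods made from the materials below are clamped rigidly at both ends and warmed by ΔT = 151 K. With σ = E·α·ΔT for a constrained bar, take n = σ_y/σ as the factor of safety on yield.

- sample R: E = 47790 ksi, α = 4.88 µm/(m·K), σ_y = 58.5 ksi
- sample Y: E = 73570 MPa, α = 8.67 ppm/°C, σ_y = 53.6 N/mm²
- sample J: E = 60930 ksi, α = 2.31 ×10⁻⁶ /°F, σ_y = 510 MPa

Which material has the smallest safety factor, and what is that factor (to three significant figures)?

sample Y, n = 0.557

With everything in SI (GPa, ×10⁻⁶/K, MPa):
  sample R: E = 329.5, α = 4.88, σ_y = 403.3 → σ = 243 MPa, n = 1.66
  sample Y: E = 73.57, α = 8.67, σ_y = 53.60 → σ = 96.3 MPa, n = 0.557
  sample J: E = 420.1, α = 4.16, σ_y = 510.0 → σ = 264 MPa, n = 1.93
Smallest n: sample Y with n = 0.557.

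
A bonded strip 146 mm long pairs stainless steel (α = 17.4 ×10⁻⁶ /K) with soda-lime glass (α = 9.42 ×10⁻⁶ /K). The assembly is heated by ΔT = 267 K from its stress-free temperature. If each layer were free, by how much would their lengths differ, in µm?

311 µm

Δα = |17.4 − 9.42|×10⁻⁶/K = 7.98×10⁻⁶/K.
ΔL_mismatch = Δα·L·ΔT = 7.98×10⁻⁶ × 146.0 mm × 267.0 K = 311 µm.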